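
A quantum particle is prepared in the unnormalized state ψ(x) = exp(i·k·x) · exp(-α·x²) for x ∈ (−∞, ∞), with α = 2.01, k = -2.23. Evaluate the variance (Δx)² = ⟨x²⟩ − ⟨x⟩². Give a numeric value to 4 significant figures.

0.1244

Compute ⟨x⟩ and ⟨x²⟩ separately, then (Δx)² = ⟨x²⟩ − ⟨x⟩².
Gaussian moments: ∫x^(2j)·e^(−2αx²) dx = (2j−1)!!/(4α)^j · √(π/(2α)), odd powers integrate to 0; here √(π/(2α)) = 0.88402.
Normalization: ∫|ψ|² dx = 0.88402.
⟨x⟩ = 0.0000 and ⟨x²⟩ = 0.12438.
(Δx)² = 0.12438 − (0.0000)² = 0.12438.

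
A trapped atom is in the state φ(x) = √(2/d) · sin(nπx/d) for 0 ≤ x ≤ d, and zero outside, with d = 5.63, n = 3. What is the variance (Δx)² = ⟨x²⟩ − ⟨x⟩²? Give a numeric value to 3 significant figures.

Compute ⟨x⟩ and ⟨x²⟩ separately, then (Δx)² = ⟨x²⟩ − ⟨x⟩².
With sin²θ = (1 − cos2θ)/2 on 0 ≤ x ≤ d: ∫sin²(nπx/d) dx = d/2, ∫x·sin²(nπx/d) dx = d²/4, ∫x²·sin²(nπx/d) dx = d³·(1/6 − 1/(4n²π²)); higher powers xᵏ the same way, integrating xᵏ·cos(2nπx/d) by parts.
⟨x⟩ = 2.8150 and ⟨x²⟩ = 10.387.
(Δx)² = 10.387 − (2.8150)² = 2.4630.

2.46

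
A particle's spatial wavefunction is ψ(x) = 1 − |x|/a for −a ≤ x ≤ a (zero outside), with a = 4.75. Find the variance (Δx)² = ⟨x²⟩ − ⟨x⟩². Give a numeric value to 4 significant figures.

2.256

Compute ⟨x⟩ and ⟨x²⟩ separately, then (Δx)² = ⟨x²⟩ − ⟨x⟩².
ψ is even, so ∫ over [−a, a] = 2∫₀ᵃ with ψ = 1 − x/a there: ∫₀ᵃ (1 − x/a)² dx = a/3, ∫₀ᵃ x²(1 − x/a)² dx = a³/30, ∫₀ᵃ x⁴(1 − x/a)² dx = a⁵/105.
Normalization: ∫|ψ|² dx = 3.1667.
⟨x⟩ = 0.0000 and ⟨x²⟩ = 2.2563.
(Δx)² = 2.2563 − (0.0000)² = 2.2563.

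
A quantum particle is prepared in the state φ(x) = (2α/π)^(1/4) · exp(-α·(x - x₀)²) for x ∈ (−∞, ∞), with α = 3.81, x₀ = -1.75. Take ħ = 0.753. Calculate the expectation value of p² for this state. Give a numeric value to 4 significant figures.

p² φ = −ħ² d²φ/dx²; ⟨p²⟩ = −ħ² ∫ φ*·φ'' dx.
Gaussian moments (u = x − x₀): ∫u^(2j)·e^(−2αu²) du = (2j−1)!!/(4α)^j · √(π/(2α)), odd powers integrate to 0; here √(π/(2α)) = 0.64209. Derivatives: d/dx e^(−αu²) = −2αu·e^(−αu²), d²/dx² e^(−αu²) = (4α²u² − 2α)·e^(−αu²).
⟨p²⟩ = 2.1603.

2.160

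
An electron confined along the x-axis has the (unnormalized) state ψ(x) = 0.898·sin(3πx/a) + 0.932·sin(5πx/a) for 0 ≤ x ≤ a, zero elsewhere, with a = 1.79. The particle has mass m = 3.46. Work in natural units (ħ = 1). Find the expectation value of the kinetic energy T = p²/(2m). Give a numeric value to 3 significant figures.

7.70

T = −(ħ²/2m) d²/dx², so ⟨T⟩ = −(ħ²/2m) ∫ ψ*·ψ'' dx / ∫|ψ|² dx; with m = 3.46.
d²/dx² sin(jπx/a) = −(jπ/a)²·sin(jπx/a); on 0 ≤ x ≤ a, ∫sin²(jπx/a) dx = a/2 and ∫sin(jπx/a)·sin(lπx/a) dx = 0 for j ≠ l, so only diagonal terms survive in ∫|ψ|² and ∫ψ·ψ″; ∫ψ·ψ′ dx = [ψ²/2] between the walls = 0.
State is unnormalized: ∫|ψ|² dx = 1.4992, and ∫ψ*·(−ħ²/2m · ψ'') dx = 11.543, so ⟨T⟩ = 11.543 / 1.4992.
⟨T⟩ = 7.6995.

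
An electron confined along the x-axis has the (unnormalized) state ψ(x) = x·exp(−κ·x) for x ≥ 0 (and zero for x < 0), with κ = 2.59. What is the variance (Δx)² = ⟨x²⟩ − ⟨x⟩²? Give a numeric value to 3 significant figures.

Compute ⟨x⟩ and ⟨x²⟩ separately, then (Δx)² = ⟨x²⟩ − ⟨x⟩².
Every integrand reduces to terms xʲ·e^(−2κx) on [0, ∞); use ∫₀^∞ xʲ·e^(−2κx) dx = j!/(2κ)^(j+1).
Normalization: ∫|ψ|² dx = 0.014389.
⟨x⟩ = 0.57915 and ⟨x²⟩ = 0.44722.
(Δx)² = 0.44722 − (0.57915)² = 0.11181.

0.112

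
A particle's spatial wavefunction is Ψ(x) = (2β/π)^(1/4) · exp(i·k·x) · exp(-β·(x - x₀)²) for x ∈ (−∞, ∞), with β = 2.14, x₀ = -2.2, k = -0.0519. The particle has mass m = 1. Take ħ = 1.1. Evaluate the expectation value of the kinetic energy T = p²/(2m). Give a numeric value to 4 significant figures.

T = −(ħ²/2m) d²/dx², so ⟨T⟩ = −(ħ²/2m) ∫ Ψ*·Ψ'' dx; with m = 1.
Gaussian moments (u = x − x₀): ∫u^(2j)·e^(−2βu²) du = (2j−1)!!/(4β)^j · √(π/(2β)), odd powers integrate to 0; here √(π/(2β)) = 0.85675. Derivatives: Ψ′ = (ik − 2βu)·Ψ, Ψ″ = ((ik − 2βu)² − 2β)·Ψ; the odd-in-u pieces drop out.
⟨T⟩ = 1.2963.

1.296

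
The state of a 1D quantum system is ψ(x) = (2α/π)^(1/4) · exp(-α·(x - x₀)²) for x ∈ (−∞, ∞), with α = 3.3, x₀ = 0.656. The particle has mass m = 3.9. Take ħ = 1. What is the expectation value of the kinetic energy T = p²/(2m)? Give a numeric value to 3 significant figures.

0.423

T = −(ħ²/2m) d²/dx², so ⟨T⟩ = −(ħ²/2m) ∫ ψ*·ψ'' dx; with m = 3.9.
Gaussian moments (u = x − x₀): ∫u^(2j)·e^(−2αu²) du = (2j−1)!!/(4α)^j · √(π/(2α)), odd powers integrate to 0; here √(π/(2α)) = 0.68993. Derivatives: d/dx e^(−αu²) = −2αu·e^(−αu²), d²/dx² e^(−αu²) = (4α²u² − 2α)·e^(−αu²).
⟨T⟩ = 0.42308.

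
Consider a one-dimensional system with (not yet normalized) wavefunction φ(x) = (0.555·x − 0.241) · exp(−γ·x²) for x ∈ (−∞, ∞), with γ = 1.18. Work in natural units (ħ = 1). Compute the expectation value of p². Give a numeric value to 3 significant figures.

p² φ = −ħ² d²φ/dx²; ⟨p²⟩ = −ħ² ∫ φ*·φ'' dx / ∫|φ|² dx.
Expand each integrand as polynomial × e^(−2γx²) and use ∫x^(2j)·e^(−2γx²) dx = (2j−1)!!/(4γ)^j · √(π/(2γ)), odd powers → 0; here √(π/(2γ)) = 1.1538. Differentiate with the product rule, d/dx e^(−γx²) = −2γx·e^(−γx²).
State is unnormalized: ∫|φ|² dx = 0.14231, and ∫φ*·(−ħ² φ'') dx = 0.34562, so ⟨p²⟩ = 0.34562 / 0.14231.
⟨p²⟩ = 2.4287.

2.43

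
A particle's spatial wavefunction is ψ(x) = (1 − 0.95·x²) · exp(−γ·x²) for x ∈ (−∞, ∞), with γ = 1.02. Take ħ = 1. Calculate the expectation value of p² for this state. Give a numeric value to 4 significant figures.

p² ψ = −ħ² d²ψ/dx²; ⟨p²⟩ = −ħ² ∫ ψ*·ψ'' dx / ∫|ψ|² dx.
Expand each integrand as polynomial × e^(−2γx²) and use ∫x^(2j)·e^(−2γx²) dx = (2j−1)!!/(4γ)^j · √(π/(2γ)), odd powers → 0; here √(π/(2γ)) = 1.2410. Differentiate with the product rule, d/dx e^(−γx²) = −2γx·e^(−γx²).
State is unnormalized: ∫|ψ|² dx = 0.86491, and ∫ψ*·(−ħ² ψ'') dx = 2.3356, so ⟨p²⟩ = 2.3356 / 0.86491.
⟨p²⟩ = 2.7004.

2.700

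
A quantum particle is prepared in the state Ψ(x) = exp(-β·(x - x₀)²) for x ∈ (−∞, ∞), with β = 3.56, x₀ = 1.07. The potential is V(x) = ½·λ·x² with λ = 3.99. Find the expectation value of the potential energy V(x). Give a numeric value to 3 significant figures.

2.42

⟨V⟩ = ∫ V(x)·|Ψ|² dx / ∫|Ψ|² dx.
Gaussian moments (u = x − x₀): ∫u^(2j)·e^(−2βu²) du = (2j−1)!!/(4β)^j · √(π/(2β)), odd powers integrate to 0; here √(π/(2β)) = 0.66426.
State is unnormalized: ∫|Ψ|² dx = 0.66426, and ∫Ψ*·V(x)·Ψ dx = 1.6103, so ⟨V⟩ = 1.6103 / 0.66426.
⟨V⟩ = 2.4242.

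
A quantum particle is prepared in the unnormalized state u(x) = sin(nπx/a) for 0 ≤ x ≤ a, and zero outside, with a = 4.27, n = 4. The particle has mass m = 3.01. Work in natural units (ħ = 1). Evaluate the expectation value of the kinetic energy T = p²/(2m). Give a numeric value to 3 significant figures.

T = −(ħ²/2m) d²/dx², so ⟨T⟩ = −(ħ²/2m) ∫ u*·u'' dx / ∫|u|² dx; with m = 3.01.
d/dx sin(nπx/a) = (nπ/a)·cos(nπx/a) and d²/dx² sin(nπx/a) = −(nπ/a)²·sin(nπx/a); on 0 ≤ x ≤ a, ∫sin²(nπx/a) dx = a/2 and ∫sin(nπx/a)·cos(nπx/a) dx = 0.
State is unnormalized: ∫|u|² dx = 2.1350, and ∫u*·(−ħ²/2m · u'') dx = 3.0716, so ⟨T⟩ = 3.0716 / 2.1350.
⟨T⟩ = 1.4387.

1.44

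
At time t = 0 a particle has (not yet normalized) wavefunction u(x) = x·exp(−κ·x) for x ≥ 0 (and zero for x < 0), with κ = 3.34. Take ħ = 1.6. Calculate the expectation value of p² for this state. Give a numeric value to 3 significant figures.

p² u = −ħ² d²u/dx²; ⟨p²⟩ = −ħ² ∫ u*·u'' dx / ∫|u|² dx.
Differentiate x·exp(−κ·x) with the product rule; every integrand then reduces to terms xʲ·e^(−2κx) on [0, ∞), with ∫₀^∞ xʲ·e^(−2κx) dx = j!/(2κ)^(j+1).
State is unnormalized: ∫|u|² dx = 0.0067097, and ∫u*·(−ħ² u'') dx = 0.19162, so ⟨p²⟩ = 0.19162 / 0.0067097.
⟨p²⟩ = 28.558.

28.6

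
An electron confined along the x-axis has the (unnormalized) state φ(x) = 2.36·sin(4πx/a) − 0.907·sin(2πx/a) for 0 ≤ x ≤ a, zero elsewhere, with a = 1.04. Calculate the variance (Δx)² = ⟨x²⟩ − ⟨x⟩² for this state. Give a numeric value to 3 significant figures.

0.0528

Compute ⟨x⟩ and ⟨x²⟩ separately, then (Δx)² = ⟨x²⟩ − ⟨x⟩².
On 0 ≤ x ≤ a (j ≠ l): ∫sin²(jπx/a) dx = a/2, ∫sin(jπx/a)·sin(lπx/a) dx = 0; diagonal moments ∫x·sin²(jπx/a) dx = a²/4, ∫x²·sin²(jπx/a) dx = a³·(1/6 − 1/(4j²π²)); cross terms ∫x·sin(jπx/a)·sin(lπx/a) dx = 0 for j + l even and −4jla²/(π²(j² − l²)²) for j + l odd, ∫x²·sin(jπx/a)·sin(lπx/a) dx = (−1)^(j+l)·4jla³/(π²(j² − l²)²); higher powers the same way via product-to-sum and parts.
Normalization: ∫|φ|² dx = 3.3240.
⟨x⟩ = 0.52000 and ⟨x²⟩ = 0.32317.
(Δx)² = 0.32317 − (0.52000)² = 0.052767.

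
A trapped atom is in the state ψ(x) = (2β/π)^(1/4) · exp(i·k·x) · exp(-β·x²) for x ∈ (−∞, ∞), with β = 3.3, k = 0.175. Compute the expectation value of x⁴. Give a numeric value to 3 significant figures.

⟨x⁴⟩ = ∫ x⁴·|ψ|² dx (integrals over the domain).
Gaussian moments: ∫x^(2j)·e^(−2βx²) dx = (2j−1)!!/(4β)^j · √(π/(2β)), odd powers integrate to 0; here √(π/(2β)) = 0.68993.
⟨x⁴⟩ = 0.017218.

0.0172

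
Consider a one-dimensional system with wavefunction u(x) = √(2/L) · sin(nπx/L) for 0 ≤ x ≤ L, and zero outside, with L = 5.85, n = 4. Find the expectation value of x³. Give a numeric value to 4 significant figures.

49.10

⟨x³⟩ = ∫ x³·|u|² dx (integrals over the domain).
With sin²θ = (1 − cos2θ)/2 on 0 ≤ x ≤ L: ∫sin²(nπx/L) dx = L/2, ∫x·sin²(nπx/L) dx = L²/4, ∫x²·sin²(nπx/L) dx = L³·(1/6 − 1/(4n²π²)); higher powers xᵏ the same way, integrating xᵏ·cos(2nπx/L) by parts.
⟨x³⟩ = 49.100.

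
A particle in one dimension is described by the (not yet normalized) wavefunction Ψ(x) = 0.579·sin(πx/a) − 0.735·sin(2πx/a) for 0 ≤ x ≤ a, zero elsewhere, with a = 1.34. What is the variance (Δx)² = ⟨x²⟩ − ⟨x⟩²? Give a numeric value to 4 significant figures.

Compute ⟨x⟩ and ⟨x²⟩ separately, then (Δx)² = ⟨x²⟩ − ⟨x⟩².
On 0 ≤ x ≤ a (j ≠ l): ∫sin²(jπx/a) dx = a/2, ∫sin(jπx/a)·sin(lπx/a) dx = 0; diagonal moments ∫x·sin²(jπx/a) dx = a²/4, ∫x²·sin²(jπx/a) dx = a³·(1/6 − 1/(4j²π²)); cross terms ∫x·sin(jπx/a)·sin(lπx/a) dx = 0 for j + l even and −4jla²/(π²(j² − l²)²) for j + l odd, ∫x²·sin(jπx/a)·sin(lπx/a) dx = (−1)^(j+l)·4jla³/(π²(j² − l²)²); higher powers the same way via product-to-sum and parts.
Normalization: ∫|Ψ|² dx = 0.58656.
⟨x⟩ = 0.90466 and ⟨x²⟩ = 0.86411.
(Δx)² = 0.86411 − (0.90466)² = 0.045701.

0.04570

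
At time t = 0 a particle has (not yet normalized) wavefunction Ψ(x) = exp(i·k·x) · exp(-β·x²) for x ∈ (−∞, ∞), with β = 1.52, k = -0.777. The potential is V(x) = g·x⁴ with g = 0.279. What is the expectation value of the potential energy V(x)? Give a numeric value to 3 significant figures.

⟨V⟩ = ∫ V(x)·|Ψ|² dx / ∫|Ψ|² dx.
Gaussian moments: ∫x^(2j)·e^(−2βx²) dx = (2j−1)!!/(4β)^j · √(π/(2β)), odd powers integrate to 0; here √(π/(2β)) = 1.0166.
State is unnormalized: ∫|Ψ|² dx = 1.0166, and ∫Ψ*·V(x)·Ψ dx = 0.023017, so ⟨V⟩ = 0.023017 / 1.0166.
⟨V⟩ = 0.022642.

0.0226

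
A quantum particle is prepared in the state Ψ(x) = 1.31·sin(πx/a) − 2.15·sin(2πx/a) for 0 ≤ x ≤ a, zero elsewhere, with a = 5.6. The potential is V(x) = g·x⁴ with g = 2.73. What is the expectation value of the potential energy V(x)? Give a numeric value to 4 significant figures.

⟨V⟩ = ∫ V(x)·|Ψ|² dx / ∫|Ψ|² dx.
On 0 ≤ x ≤ a (j ≠ l): ∫sin²(jπx/a) dx = a/2, ∫sin(jπx/a)·sin(lπx/a) dx = 0; diagonal moments ∫x·sin²(jπx/a) dx = a²/4, ∫x²·sin²(jπx/a) dx = a³·(1/6 − 1/(4j²π²)); cross terms ∫x·sin(jπx/a)·sin(lπx/a) dx = 0 for j + l even and −4jla²/(π²(j² − l²)²) for j + l odd, ∫x²·sin(jπx/a)·sin(lπx/a) dx = (−1)^(j+l)·4jla³/(π²(j² − l²)²); higher powers the same way via product-to-sum and parts.
State is unnormalized: ∫|Ψ|² dx = 17.748, and ∫Ψ*·V(x)·Ψ dx = 12526., so ⟨V⟩ = 12526. / 17.748.
⟨V⟩ = 705.74.

705.7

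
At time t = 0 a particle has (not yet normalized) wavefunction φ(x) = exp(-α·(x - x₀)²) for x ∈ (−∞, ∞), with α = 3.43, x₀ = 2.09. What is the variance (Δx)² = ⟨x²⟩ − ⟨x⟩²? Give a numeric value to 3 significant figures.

0.0729

Compute ⟨x⟩ and ⟨x²⟩ separately, then (Δx)² = ⟨x²⟩ − ⟨x⟩².
Gaussian moments (u = x − x₀): ∫u^(2j)·e^(−2αu²) du = (2j−1)!!/(4α)^j · √(π/(2α)), odd powers integrate to 0; here √(π/(2α)) = 0.67673.
Normalization: ∫|φ|² dx = 0.67673.
⟨x⟩ = 2.0900 and ⟨x²⟩ = 4.4410.
(Δx)² = 4.4410 − (2.0900)² = 0.072886.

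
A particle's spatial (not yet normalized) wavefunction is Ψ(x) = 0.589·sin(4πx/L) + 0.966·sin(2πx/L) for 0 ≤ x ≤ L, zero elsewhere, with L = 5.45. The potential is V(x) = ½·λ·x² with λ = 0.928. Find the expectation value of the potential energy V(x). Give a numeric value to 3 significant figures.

⟨V⟩ = ∫ V(x)·|Ψ|² dx / ∫|Ψ|² dx.
On 0 ≤ x ≤ L (j ≠ l): ∫sin²(jπx/L) dx = L/2, ∫sin(jπx/L)·sin(lπx/L) dx = 0; diagonal moments ∫x·sin²(jπx/L) dx = L²/4, ∫x²·sin²(jπx/L) dx = L³·(1/6 − 1/(4j²π²)); cross terms ∫x·sin(jπx/L)·sin(lπx/L) dx = 0 for j + l even and −4jlL²/(π²(j² − l²)²) for j + l odd, ∫x²·sin(jπx/L)·sin(lπx/L) dx = (−1)^(j+l)·4jlL³/(π²(j² − l²)²); higher powers the same way via product-to-sum and parts.
State is unnormalized: ∫|Ψ|² dx = 3.4882, and ∫Ψ*·V(x)·Ψ dx = 17.464, so ⟨V⟩ = 17.464 / 3.4882.
⟨V⟩ = 5.0066.

5.01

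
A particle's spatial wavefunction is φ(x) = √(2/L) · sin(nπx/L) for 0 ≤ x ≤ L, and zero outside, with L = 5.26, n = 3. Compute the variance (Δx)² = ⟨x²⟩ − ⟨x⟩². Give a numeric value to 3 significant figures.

Compute ⟨x⟩ and ⟨x²⟩ separately, then (Δx)² = ⟨x²⟩ − ⟨x⟩².
With sin²θ = (1 − cos2θ)/2 on 0 ≤ x ≤ L: ∫sin²(nπx/L) dx = L/2, ∫x·sin²(nπx/L) dx = L²/4, ∫x²·sin²(nπx/L) dx = L³·(1/6 − 1/(4n²π²)); higher powers xᵏ the same way, integrating xᵏ·cos(2nπx/L) by parts.
⟨x⟩ = 2.6300 and ⟨x²⟩ = 9.0668.
(Δx)² = 9.0668 − (2.6300)² = 2.1499.

2.15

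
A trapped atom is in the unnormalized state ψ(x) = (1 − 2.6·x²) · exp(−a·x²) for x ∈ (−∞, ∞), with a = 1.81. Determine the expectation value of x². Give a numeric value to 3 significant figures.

⟨x²⟩ = ∫ x²·|ψ|² dx / ∫|ψ|² dx (integrals over the domain).
Expand each integrand as polynomial × e^(−2ax²) and use ∫x^(2j)·e^(−2ax²) dx = (2j−1)!!/(4a)^j · √(π/(2a)), odd powers → 0; here √(π/(2a)) = 0.93158.
State is unnormalized: ∫|ψ|² dx = 0.62291, and ∫ψ*·x²·ψ dx = 0.10033, so ⟨x²⟩ = 0.10033 / 0.62291.
⟨x²⟩ = 0.16107.

0.161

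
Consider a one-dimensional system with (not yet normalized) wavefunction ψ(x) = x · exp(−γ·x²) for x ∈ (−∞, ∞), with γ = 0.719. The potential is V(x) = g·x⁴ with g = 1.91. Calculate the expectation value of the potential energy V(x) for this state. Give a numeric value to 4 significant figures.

3.464

⟨V⟩ = ∫ V(x)·|ψ|² dx / ∫|ψ|² dx.
Expand each integrand as polynomial × e^(−2γx²) and use ∫x^(2j)·e^(−2γx²) dx = (2j−1)!!/(4γ)^j · √(π/(2γ)), odd powers → 0; here √(π/(2γ)) = 1.4781.
State is unnormalized: ∫|ψ|² dx = 0.51393, and ∫ψ*·V(x)·ψ dx = 1.7801, so ⟨V⟩ = 1.7801 / 0.51393.
⟨V⟩ = 3.4638.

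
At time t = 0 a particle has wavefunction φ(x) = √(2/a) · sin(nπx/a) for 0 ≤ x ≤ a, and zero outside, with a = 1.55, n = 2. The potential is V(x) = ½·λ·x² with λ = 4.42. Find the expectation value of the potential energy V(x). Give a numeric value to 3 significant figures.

1.70

⟨V⟩ = ∫ V(x)·|φ|² dx.
With sin²θ = (1 − cos2θ)/2 on 0 ≤ x ≤ a: ∫sin²(nπx/a) dx = a/2, ∫x·sin²(nπx/a) dx = a²/4, ∫x²·sin²(nπx/a) dx = a³·(1/6 − 1/(4n²π²)); higher powers xᵏ the same way, integrating xᵏ·cos(2nπx/a) by parts.
⟨V⟩ = 1.7026.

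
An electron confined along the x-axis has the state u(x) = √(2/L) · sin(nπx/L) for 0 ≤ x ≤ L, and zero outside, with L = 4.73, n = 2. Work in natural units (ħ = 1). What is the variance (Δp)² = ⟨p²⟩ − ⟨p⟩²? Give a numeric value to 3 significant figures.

1.76

Compute ⟨p⟩ and ⟨p²⟩ separately; (Δp)² = ⟨p²⟩ − ⟨p⟩².
d/dx sin(nπx/L) = (nπ/L)·cos(nπx/L) and d²/dx² sin(nπx/L) = −(nπ/L)²·sin(nπx/L); on 0 ≤ x ≤ L, ∫sin²(nπx/L) dx = L/2 and ∫sin(nπx/L)·cos(nπx/L) dx = 0.
⟨p⟩ = 0.0000 and ⟨p²⟩ = 1.7646.
(Δp)² = 1.7646 − (0.0000)² = 1.7646.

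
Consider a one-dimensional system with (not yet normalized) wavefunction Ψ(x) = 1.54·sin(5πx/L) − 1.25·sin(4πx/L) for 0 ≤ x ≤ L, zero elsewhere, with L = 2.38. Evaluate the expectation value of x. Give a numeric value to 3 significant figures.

⟨x⟩ = ∫ x·|Ψ|² dx / ∫|Ψ|² dx (integrals over the domain).
On 0 ≤ x ≤ L (j ≠ l): ∫sin²(jπx/L) dx = L/2, ∫sin(jπx/L)·sin(lπx/L) dx = 0; diagonal moments ∫x·sin²(jπx/L) dx = L²/4, ∫x²·sin²(jπx/L) dx = L³·(1/6 − 1/(4j²π²)); cross terms ∫x·sin(jπx/L)·sin(lπx/L) dx = 0 for j + l even and −4jlL²/(π²(j² − l²)²) for j + l odd, ∫x²·sin(jπx/L)·sin(lπx/L) dx = (−1)^(j+l)·4jlL³/(π²(j² − l²)²); higher powers the same way via product-to-sum and parts.
State is unnormalized: ∫|Ψ|² dx = 4.6816, and ∫Ψ*·x·Ψ dx = 7.7534, so ⟨x⟩ = 7.7534 / 4.6816.
⟨x⟩ = 1.6562.

1.66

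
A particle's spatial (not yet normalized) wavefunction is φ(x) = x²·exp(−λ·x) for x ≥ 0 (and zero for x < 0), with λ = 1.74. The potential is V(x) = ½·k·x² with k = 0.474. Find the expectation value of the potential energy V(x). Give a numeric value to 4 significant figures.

⟨V⟩ = ∫ V(x)·|φ|² dx / ∫|φ|² dx.
Every integrand reduces to terms xʲ·e^(−2λx) on [0, ∞); use ∫₀^∞ xʲ·e^(−2λx) dx = j!/(2λ)^(j+1).
State is unnormalized: ∫|φ|² dx = 0.047024, and ∫φ*·V(x)·φ dx = 0.027607, so ⟨V⟩ = 0.027607 / 0.047024.
⟨V⟩ = 0.58710.

0.5871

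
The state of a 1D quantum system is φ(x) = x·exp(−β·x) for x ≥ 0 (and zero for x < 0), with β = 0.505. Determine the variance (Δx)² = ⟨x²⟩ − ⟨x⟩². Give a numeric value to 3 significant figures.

Compute ⟨x⟩ and ⟨x²⟩ separately, then (Δx)² = ⟨x²⟩ − ⟨x⟩².
Every integrand reduces to terms xʲ·e^(−2βx) on [0, ∞); use ∫₀^∞ xʲ·e^(−2βx) dx = j!/(2β)^(j+1).
Normalization: ∫|φ|² dx = 1.9412.
⟨x⟩ = 2.9703 and ⟨x²⟩ = 11.764.
(Δx)² = 11.764 − (2.9703)² = 2.9409.

2.94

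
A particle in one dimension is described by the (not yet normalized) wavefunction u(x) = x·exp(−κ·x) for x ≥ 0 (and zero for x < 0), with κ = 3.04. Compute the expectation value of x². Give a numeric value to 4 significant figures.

⟨x²⟩ = ∫ x²·|u|² dx / ∫|u|² dx (integrals over the domain).
Every integrand reduces to terms xʲ·e^(−2κx) on [0, ∞); use ∫₀^∞ xʲ·e^(−2κx) dx = j!/(2κ)^(j+1).
State is unnormalized: ∫|u|² dx = 0.0088986, and ∫u*·x²·u dx = 0.0028886, so ⟨x²⟩ = 0.0028886 / 0.0088986.
⟨x²⟩ = 0.32462.

0.3246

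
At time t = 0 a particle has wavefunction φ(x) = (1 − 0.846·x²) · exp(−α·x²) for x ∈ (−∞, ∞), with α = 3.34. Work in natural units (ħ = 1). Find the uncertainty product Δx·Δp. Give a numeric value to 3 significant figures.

0.500

Δx = √(⟨x²⟩−⟨x⟩²), Δp = √(⟨p²⟩−⟨p⟩²).
Expand each integrand as polynomial × e^(−2αx²) and use ∫x^(2j)·e^(−2αx²) dx = (2j−1)!!/(4α)^j · √(π/(2α)), odd powers → 0; here √(π/(2α)) = 0.68578. Differentiate with the product rule, d/dx e^(−αx²) = −2αx·e^(−αx²).
Normalization: ∫|φ|² dx = 0.60718.
⟨x⟩ = 0.0000, ⟨x²⟩ = 0.057505 ⇒ Δx = 0.23980.
⟨p⟩ = 0.0000, ⟨p²⟩ = 4.3560 ⇒ Δp = 2.0871.
Δx·Δp = 0.50049.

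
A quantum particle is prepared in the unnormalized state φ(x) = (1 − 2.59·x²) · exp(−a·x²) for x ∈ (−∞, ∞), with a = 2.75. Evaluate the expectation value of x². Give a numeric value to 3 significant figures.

⟨x²⟩ = ∫ x²·|φ|² dx / ∫|φ|² dx (integrals over the domain).
Expand each integrand as polynomial × e^(−2ax²) and use ∫x^(2j)·e^(−2ax²) dx = (2j−1)!!/(4a)^j · √(π/(2a)), odd powers → 0; here √(π/(2a)) = 0.75578.
State is unnormalized: ∫|φ|² dx = 0.52557, and ∫φ*·x²·φ dx = 0.028778, so ⟨x²⟩ = 0.028778 / 0.52557.
⟨x²⟩ = 0.054756.

0.0548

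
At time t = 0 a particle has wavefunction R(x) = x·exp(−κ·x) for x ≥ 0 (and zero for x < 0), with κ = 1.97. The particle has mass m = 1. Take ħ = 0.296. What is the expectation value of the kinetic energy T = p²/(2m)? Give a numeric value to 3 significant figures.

T = −(ħ²/2m) d²/dx², so ⟨T⟩ = −(ħ²/2m) ∫ R*·R'' dx / ∫|R|² dx; with m = 1.
Differentiate x·exp(−κ·x) with the product rule; every integrand then reduces to terms xʲ·e^(−2κx) on [0, ∞), with ∫₀^∞ xʲ·e^(−2κx) dx = j!/(2κ)^(j+1).
State is unnormalized: ∫|R|² dx = 0.032700, and ∫R*·(−ħ²/2m · R'') dx = 0.0055594, so ⟨T⟩ = 0.0055594 / 0.032700.
⟨T⟩ = 0.17001.

0.170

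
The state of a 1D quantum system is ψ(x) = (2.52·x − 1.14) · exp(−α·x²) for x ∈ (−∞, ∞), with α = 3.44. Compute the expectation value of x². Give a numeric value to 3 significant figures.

⟨x²⟩ = ∫ x²·|ψ|² dx / ∫|ψ|² dx (integrals over the domain).
Expand each integrand as polynomial × e^(−2αx²) and use ∫x^(2j)·e^(−2αx²) dx = (2j−1)!!/(4α)^j · √(π/(2α)), odd powers → 0; here √(π/(2α)) = 0.67574.
State is unnormalized: ∫|ψ|² dx = 1.1901, and ∫ψ*·x²·ψ dx = 0.13182, so ⟨x²⟩ = 0.13182 / 1.1901.
⟨x²⟩ = 0.11076.

0.111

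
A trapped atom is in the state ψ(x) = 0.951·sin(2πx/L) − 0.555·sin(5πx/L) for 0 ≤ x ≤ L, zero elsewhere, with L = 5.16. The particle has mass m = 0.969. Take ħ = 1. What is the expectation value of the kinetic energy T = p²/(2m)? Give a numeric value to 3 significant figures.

T = −(ħ²/2m) d²/dx², so ⟨T⟩ = −(ħ²/2m) ∫ ψ*·ψ'' dx / ∫|ψ|² dx; with m = 0.969.
d²/dx² sin(jπx/L) = −(jπ/L)²·sin(jπx/L); on 0 ≤ x ≤ L, ∫sin²(jπx/L) dx = L/2 and ∫sin(jπx/L)·sin(lπx/L) dx = 0 for j ≠ l, so only diagonal terms survive in ∫|ψ|² and ∫ψ·ψ″; ∫ψ·ψ′ dx = [ψ²/2] between the walls = 0.
State is unnormalized: ∫|ψ|² dx = 3.1281, and ∫ψ*·(−ħ²/2m · ψ'') dx = 5.5853, so ⟨T⟩ = 5.5853 / 3.1281.
⟨T⟩ = 1.7855.

1.79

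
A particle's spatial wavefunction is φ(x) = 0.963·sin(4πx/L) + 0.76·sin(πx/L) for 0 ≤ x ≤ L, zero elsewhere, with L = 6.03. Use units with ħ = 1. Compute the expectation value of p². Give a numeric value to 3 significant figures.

p² φ = −ħ² d²φ/dx²; ⟨p²⟩ = −ħ² ∫ φ*·φ'' dx / ∫|φ|² dx.
d²/dx² sin(jπx/L) = −(jπ/L)²·sin(jπx/L); on 0 ≤ x ≤ L, ∫sin²(jπx/L) dx = L/2 and ∫sin(jπx/L)·sin(lπx/L) dx = 0 for j ≠ l, so only diagonal terms survive in ∫|φ|² and ∫φ·φ″; ∫φ·φ′ dx = [φ²/2] between the walls = 0.
State is unnormalized: ∫|φ|² dx = 4.5375, and ∫φ*·(−ħ² φ'') dx = 12.616, so ⟨p²⟩ = 12.616 / 4.5375.
⟨p²⟩ = 2.7803.

2.78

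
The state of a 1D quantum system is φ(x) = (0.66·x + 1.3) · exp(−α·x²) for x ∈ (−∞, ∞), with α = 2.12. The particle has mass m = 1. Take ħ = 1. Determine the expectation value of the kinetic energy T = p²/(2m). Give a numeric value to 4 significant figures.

1.123

T = −(ħ²/2m) d²/dx², so ⟨T⟩ = −(ħ²/2m) ∫ φ*·φ'' dx / ∫|φ|² dx; with m = 1.
Expand each integrand as polynomial × e^(−2αx²) and use ∫x^(2j)·e^(−2αx²) dx = (2j−1)!!/(4α)^j · √(π/(2α)), odd powers → 0; here √(π/(2α)) = 0.86078. Differentiate with the product rule, d/dx e^(−αx²) = −2αx·e^(−αx²).
State is unnormalized: ∫|φ|² dx = 1.4989, and ∫φ*·(−ħ²/2m · φ'') dx = 1.6826, so ⟨T⟩ = 1.6826 / 1.4989.
⟨T⟩ = 1.1225.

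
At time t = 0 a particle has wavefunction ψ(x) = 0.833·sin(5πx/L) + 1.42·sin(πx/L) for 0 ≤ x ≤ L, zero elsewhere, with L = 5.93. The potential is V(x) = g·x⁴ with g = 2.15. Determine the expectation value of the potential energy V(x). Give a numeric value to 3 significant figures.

⟨V⟩ = ∫ V(x)·|ψ|² dx / ∫|ψ|² dx.
On 0 ≤ x ≤ L (j ≠ l): ∫sin²(jπx/L) dx = L/2, ∫sin(jπx/L)·sin(lπx/L) dx = 0; diagonal moments ∫x·sin²(jπx/L) dx = L²/4, ∫x²·sin²(jπx/L) dx = L³·(1/6 − 1/(4j²π²)); cross terms ∫x·sin(jπx/L)·sin(lπx/L) dx = 0 for j + l even and −4jlL²/(π²(j² − l²)²) for j + l odd, ∫x²·sin(jπx/L)·sin(lπx/L) dx = (−1)^(j+l)·4jlL³/(π²(j² − l²)²); higher powers the same way via product-to-sum and parts.
State is unnormalized: ∫|ψ|² dx = 8.0360, and ∫ψ*·V(x)·ψ dx = 3133.2, so ⟨V⟩ = 3133.2 / 8.0360.
⟨V⟩ = 389.90.

390.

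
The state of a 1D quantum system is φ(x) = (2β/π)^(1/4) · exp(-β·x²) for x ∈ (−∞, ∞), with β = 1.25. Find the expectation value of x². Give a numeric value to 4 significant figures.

0.2000

⟨x²⟩ = ∫ x²·|φ|² dx (integrals over the domain).
Gaussian moments: ∫x^(2j)·e^(−2βx²) dx = (2j−1)!!/(4β)^j · √(π/(2β)), odd powers integrate to 0; here √(π/(2β)) = 1.1210.
⟨x²⟩ = 0.20000.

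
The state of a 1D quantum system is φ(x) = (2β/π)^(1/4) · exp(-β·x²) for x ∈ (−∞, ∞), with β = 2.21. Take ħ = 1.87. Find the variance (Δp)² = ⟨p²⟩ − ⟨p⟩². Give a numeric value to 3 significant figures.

7.73

Compute ⟨p⟩ and ⟨p²⟩ separately; (Δp)² = ⟨p²⟩ − ⟨p⟩².
Gaussian moments: ∫x^(2j)·e^(−2βx²) dx = (2j−1)!!/(4β)^j · √(π/(2β)), odd powers integrate to 0; here √(π/(2β)) = 0.84307. Derivatives: d/dx e^(−βx²) = −2βx·e^(−βx²), d²/dx² e^(−βx²) = (4β²x² − 2β)·e^(−βx²).
⟨p⟩ = 0.0000 and ⟨p²⟩ = 7.7281.
(Δp)² = 7.7281 − (0.0000)² = 7.7281.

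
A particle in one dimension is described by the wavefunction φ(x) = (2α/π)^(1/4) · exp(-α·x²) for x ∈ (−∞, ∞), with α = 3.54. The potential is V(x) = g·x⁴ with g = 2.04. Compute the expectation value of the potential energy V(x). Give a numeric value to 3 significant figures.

⟨V⟩ = ∫ V(x)·|φ|² dx.
Gaussian moments: ∫x^(2j)·e^(−2αx²) dx = (2j−1)!!/(4α)^j · √(π/(2α)), odd powers integrate to 0; here √(π/(2α)) = 0.66613.
⟨V⟩ = 0.030523.

0.0305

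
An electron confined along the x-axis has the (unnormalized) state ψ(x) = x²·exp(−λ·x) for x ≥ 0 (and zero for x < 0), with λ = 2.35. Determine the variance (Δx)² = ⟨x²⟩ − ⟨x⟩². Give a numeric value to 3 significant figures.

0.226

Compute ⟨x⟩ and ⟨x²⟩ separately, then (Δx)² = ⟨x²⟩ − ⟨x⟩².
Every integrand reduces to terms xʲ·e^(−2λx) on [0, ∞); use ∫₀^∞ xʲ·e^(−2λx) dx = j!/(2λ)^(j+1).
Normalization: ∫|ψ|² dx = 0.010465.
⟨x⟩ = 1.0638 and ⟨x²⟩ = 1.3581.
(Δx)² = 1.3581 − (1.0638)² = 0.22635.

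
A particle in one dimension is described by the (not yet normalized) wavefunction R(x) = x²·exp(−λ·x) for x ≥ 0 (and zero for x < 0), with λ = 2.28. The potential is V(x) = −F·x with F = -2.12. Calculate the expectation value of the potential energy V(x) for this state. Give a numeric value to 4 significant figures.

2.325

⟨V⟩ = ∫ V(x)·|R|² dx / ∫|R|² dx.
Every integrand reduces to terms xʲ·e^(−2λx) on [0, ∞); use ∫₀^∞ xʲ·e^(−2λx) dx = j!/(2λ)^(j+1).
State is unnormalized: ∫|R|² dx = 0.012173, and ∫R*·V(x)·R dx = 0.028296, so ⟨V⟩ = 0.028296 / 0.012173.
⟨V⟩ = 2.3246.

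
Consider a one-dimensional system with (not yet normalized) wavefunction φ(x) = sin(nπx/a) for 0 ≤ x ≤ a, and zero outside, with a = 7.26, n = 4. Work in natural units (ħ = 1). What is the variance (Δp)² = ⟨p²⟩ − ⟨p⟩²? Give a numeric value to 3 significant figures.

3.00

Compute ⟨p⟩ and ⟨p²⟩ separately; (Δp)² = ⟨p²⟩ − ⟨p⟩².
d/dx sin(nπx/a) = (nπ/a)·cos(nπx/a) and d²/dx² sin(nπx/a) = −(nπ/a)²·sin(nπx/a); on 0 ≤ x ≤ a, ∫sin²(nπx/a) dx = a/2 and ∫sin(nπx/a)·cos(nπx/a) dx = 0.
Normalization: ∫|φ|² dx = 3.6300.
⟨p⟩ = 0.0000 and ⟨p²⟩ = 2.9960.
(Δp)² = 2.9960 − (0.0000)² = 2.9960.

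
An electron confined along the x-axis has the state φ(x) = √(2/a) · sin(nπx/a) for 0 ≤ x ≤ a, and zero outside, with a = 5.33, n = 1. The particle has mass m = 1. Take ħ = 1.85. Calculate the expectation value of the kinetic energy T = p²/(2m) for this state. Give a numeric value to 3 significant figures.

T = −(ħ²/2m) d²/dx², so ⟨T⟩ = −(ħ²/2m) ∫ φ*·φ'' dx; with m = 1.
d/dx sin(nπx/a) = (nπ/a)·cos(nπx/a) and d²/dx² sin(nπx/a) = −(nπ/a)²·sin(nπx/a); on 0 ≤ x ≤ a, ∫sin²(nπx/a) dx = a/2 and ∫sin(nπx/a)·cos(nπx/a) dx = 0.
⟨T⟩ = 0.59451.

0.595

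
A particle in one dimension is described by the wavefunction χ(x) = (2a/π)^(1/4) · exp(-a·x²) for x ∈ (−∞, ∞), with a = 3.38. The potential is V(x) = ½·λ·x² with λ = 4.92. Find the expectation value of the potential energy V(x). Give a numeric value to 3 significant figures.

⟨V⟩ = ∫ V(x)·|χ|² dx.
Gaussian moments: ∫x^(2j)·e^(−2ax²) dx = (2j−1)!!/(4a)^j · √(π/(2a)), odd powers integrate to 0; here √(π/(2a)) = 0.68171.
⟨V⟩ = 0.18195.

0.182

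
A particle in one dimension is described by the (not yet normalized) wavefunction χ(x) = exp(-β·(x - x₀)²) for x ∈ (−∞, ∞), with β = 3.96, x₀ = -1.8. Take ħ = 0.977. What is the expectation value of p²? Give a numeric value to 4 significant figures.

3.780

p² χ = −ħ² d²χ/dx²; ⟨p²⟩ = −ħ² ∫ χ*·χ'' dx / ∫|χ|² dx.
Gaussian moments (u = x − x₀): ∫u^(2j)·e^(−2βu²) du = (2j−1)!!/(4β)^j · √(π/(2β)), odd powers integrate to 0; here √(π/(2β)) = 0.62981. Derivatives: d/dx e^(−βu²) = −2βu·e^(−βu²), d²/dx² e^(−βu²) = (4β²u² − 2β)·e^(−βu²).
State is unnormalized: ∫|χ|² dx = 0.62981, and ∫χ*·(−ħ² χ'') dx = 2.3807, so ⟨p²⟩ = 2.3807 / 0.62981.
⟨p²⟩ = 3.7799.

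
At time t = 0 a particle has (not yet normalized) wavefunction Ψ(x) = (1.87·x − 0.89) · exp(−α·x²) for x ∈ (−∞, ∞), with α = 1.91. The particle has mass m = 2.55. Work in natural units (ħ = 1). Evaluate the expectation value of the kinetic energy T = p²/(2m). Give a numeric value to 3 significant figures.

0.649

T = −(ħ²/2m) d²/dx², so ⟨T⟩ = −(ħ²/2m) ∫ Ψ*·Ψ'' dx / ∫|Ψ|² dx; with m = 2.55.
Expand each integrand as polynomial × e^(−2αx²) and use ∫x^(2j)·e^(−2αx²) dx = (2j−1)!!/(4α)^j · √(π/(2α)), odd powers → 0; here √(π/(2α)) = 0.90687. Differentiate with the product rule, d/dx e^(−αx²) = −2αx·e^(−αx²).
State is unnormalized: ∫|Ψ|² dx = 1.1334, and ∫Ψ*·(−ħ²/2m · Ψ'') dx = 0.73538, so ⟨T⟩ = 0.73538 / 1.1334.
⟨T⟩ = 0.64882.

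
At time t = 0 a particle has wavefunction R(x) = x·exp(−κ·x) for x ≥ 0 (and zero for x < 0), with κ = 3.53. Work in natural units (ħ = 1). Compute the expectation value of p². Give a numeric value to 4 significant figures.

p² R = −ħ² d²R/dx²; ⟨p²⟩ = −ħ² ∫ R*·R'' dx / ∫|R|² dx.
Differentiate x·exp(−κ·x) with the product rule; every integrand then reduces to terms xʲ·e^(−2κx) on [0, ∞), with ∫₀^∞ xʲ·e^(−2κx) dx = j!/(2κ)^(j+1).
State is unnormalized: ∫|R|² dx = 0.0056835, and ∫R*·(−ħ² R'') dx = 0.070822, so ⟨p²⟩ = 0.070822 / 0.0056835.
⟨p²⟩ = 12.461.

12.46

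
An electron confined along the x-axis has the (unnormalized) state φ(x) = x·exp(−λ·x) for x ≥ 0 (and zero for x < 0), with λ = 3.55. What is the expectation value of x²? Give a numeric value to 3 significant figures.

0.238

⟨x²⟩ = ∫ x²·|φ|² dx / ∫|φ|² dx (integrals over the domain).
Every integrand reduces to terms xʲ·e^(−2λx) on [0, ∞); use ∫₀^∞ xʲ·e^(−2λx) dx = j!/(2λ)^(j+1).
State is unnormalized: ∫|φ|² dx = 0.0055880, and ∫φ*·x²·φ dx = 0.0013302, so ⟨x²⟩ = 0.0013302 / 0.0055880.
⟨x²⟩ = 0.23805.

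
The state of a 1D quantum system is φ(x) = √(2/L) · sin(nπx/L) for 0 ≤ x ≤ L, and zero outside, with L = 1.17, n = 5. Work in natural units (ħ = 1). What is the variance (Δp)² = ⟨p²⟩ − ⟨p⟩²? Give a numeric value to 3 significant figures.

Compute ⟨p⟩ and ⟨p²⟩ separately; (Δp)² = ⟨p²⟩ − ⟨p⟩².
d/dx sin(nπx/L) = (nπ/L)·cos(nπx/L) and d²/dx² sin(nπx/L) = −(nπ/L)²·sin(nπx/L); on 0 ≤ x ≤ L, ∫sin²(nπx/L) dx = L/2 and ∫sin(nπx/L)·cos(nπx/L) dx = 0.
⟨p⟩ = 0.0000 and ⟨p²⟩ = 180.25.
(Δp)² = 180.25 − (0.0000)² = 180.25.

180.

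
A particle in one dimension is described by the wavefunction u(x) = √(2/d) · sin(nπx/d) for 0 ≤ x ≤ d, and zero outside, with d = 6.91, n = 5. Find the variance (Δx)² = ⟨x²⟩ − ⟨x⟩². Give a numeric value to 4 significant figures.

3.882

Compute ⟨x⟩ and ⟨x²⟩ separately, then (Δx)² = ⟨x²⟩ − ⟨x⟩².
With sin²θ = (1 − cos2θ)/2 on 0 ≤ x ≤ d: ∫sin²(nπx/d) dx = d/2, ∫x·sin²(nπx/d) dx = d²/4, ∫x²·sin²(nπx/d) dx = d³·(1/6 − 1/(4n²π²)); higher powers xᵏ the same way, integrating xᵏ·cos(2nπx/d) by parts.
⟨x⟩ = 3.4550 and ⟨x²⟩ = 15.819.
(Δx)² = 15.819 − (3.4550)² = 3.8823.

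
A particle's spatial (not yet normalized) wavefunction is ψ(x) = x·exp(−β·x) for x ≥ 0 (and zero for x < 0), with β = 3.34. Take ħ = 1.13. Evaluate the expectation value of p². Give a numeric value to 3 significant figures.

14.2

p² ψ = −ħ² d²ψ/dx²; ⟨p²⟩ = −ħ² ∫ ψ*·ψ'' dx / ∫|ψ|² dx.
Differentiate x·exp(−β·x) with the product rule; every integrand then reduces to terms xʲ·e^(−2βx) on [0, ∞), with ∫₀^∞ xʲ·e^(−2βx) dx = j!/(2β)^(j+1).
State is unnormalized: ∫|ψ|² dx = 0.0067097, and ∫ψ*·(−ħ² ψ'') dx = 0.095576, so ⟨p²⟩ = 0.095576 / 0.0067097.
⟨p²⟩ = 14.245.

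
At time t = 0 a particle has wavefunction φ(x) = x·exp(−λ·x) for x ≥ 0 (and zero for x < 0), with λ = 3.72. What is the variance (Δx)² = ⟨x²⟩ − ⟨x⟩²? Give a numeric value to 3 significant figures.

0.0542

Compute ⟨x⟩ and ⟨x²⟩ separately, then (Δx)² = ⟨x²⟩ − ⟨x⟩².
Every integrand reduces to terms xʲ·e^(−2λx) on [0, ∞); use ∫₀^∞ xʲ·e^(−2λx) dx = j!/(2λ)^(j+1).
Normalization: ∫|φ|² dx = 0.0048564.
⟨x⟩ = 0.40323 and ⟨x²⟩ = 0.21679.
(Δx)² = 0.21679 − (0.40323)² = 0.054197.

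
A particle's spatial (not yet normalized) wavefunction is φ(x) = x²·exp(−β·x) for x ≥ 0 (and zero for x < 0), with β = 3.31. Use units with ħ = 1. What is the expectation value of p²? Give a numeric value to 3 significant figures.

p² φ = −ħ² d²φ/dx²; ⟨p²⟩ = −ħ² ∫ φ*·φ'' dx / ∫|φ|² dx.
Differentiate x²·exp(−β·x) with the product rule; every integrand then reduces to terms xʲ·e^(−2βx) on [0, ∞), with ∫₀^∞ xʲ·e^(−2βx) dx = j!/(2β)^(j+1).
State is unnormalized: ∫|φ|² dx = 0.0018876, and ∫φ*·(−ħ² φ'') dx = 0.0068938, so ⟨p²⟩ = 0.0068938 / 0.0018876.
⟨p²⟩ = 3.6520.

3.65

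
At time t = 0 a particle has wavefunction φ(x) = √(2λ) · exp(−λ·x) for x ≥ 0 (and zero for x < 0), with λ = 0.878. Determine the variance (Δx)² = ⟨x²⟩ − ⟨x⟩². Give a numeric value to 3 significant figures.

0.324

Compute ⟨x⟩ and ⟨x²⟩ separately, then (Δx)² = ⟨x²⟩ − ⟨x⟩².
Every integrand reduces to terms xʲ·e^(−2λx) on [0, ∞); use ∫₀^∞ xʲ·e^(−2λx) dx = j!/(2λ)^(j+1).
⟨x⟩ = 0.56948 and ⟨x²⟩ = 0.64861.
(Δx)² = 0.64861 − (0.56948)² = 0.32430.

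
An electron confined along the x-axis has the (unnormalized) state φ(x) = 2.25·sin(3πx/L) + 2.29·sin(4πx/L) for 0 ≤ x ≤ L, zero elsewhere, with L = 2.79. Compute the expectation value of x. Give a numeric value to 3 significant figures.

⟨x⟩ = ∫ x·|φ|² dx / ∫|φ|² dx (integrals over the domain).
On 0 ≤ x ≤ L (j ≠ l): ∫sin²(jπx/L) dx = L/2, ∫sin(jπx/L)·sin(lπx/L) dx = 0; diagonal moments ∫x·sin²(jπx/L) dx = L²/4, ∫x²·sin²(jπx/L) dx = L³·(1/6 − 1/(4j²π²)); cross terms ∫x·sin(jπx/L)·sin(lπx/L) dx = 0 for j + l even and −4jlL²/(π²(j² − l²)²) for j + l odd, ∫x²·sin(jπx/L)·sin(lπx/L) dx = (−1)^(j+l)·4jlL³/(π²(j² − l²)²); higher powers the same way via product-to-sum and parts.
State is unnormalized: ∫|φ|² dx = 14.378, and ∫φ*·x·φ dx = 12.095, so ⟨x⟩ = 12.095 / 14.378.
⟨x⟩ = 0.84125.

0.841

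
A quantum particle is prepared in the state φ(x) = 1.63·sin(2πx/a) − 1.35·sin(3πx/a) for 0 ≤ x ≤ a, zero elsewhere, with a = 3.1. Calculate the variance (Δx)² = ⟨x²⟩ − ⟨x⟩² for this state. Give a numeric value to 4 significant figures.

Compute ⟨x⟩ and ⟨x²⟩ separately, then (Δx)² = ⟨x²⟩ − ⟨x⟩².
On 0 ≤ x ≤ a (j ≠ l): ∫sin²(jπx/a) dx = a/2, ∫sin(jπx/a)·sin(lπx/a) dx = 0; diagonal moments ∫x·sin²(jπx/a) dx = a²/4, ∫x²·sin²(jπx/a) dx = a³·(1/6 − 1/(4j²π²)); cross terms ∫x·sin(jπx/a)·sin(lπx/a) dx = 0 for j + l even and −4jla²/(π²(j² − l²)²) for j + l odd, ∫x²·sin(jπx/a)·sin(lπx/a) dx = (−1)^(j+l)·4jla³/(π²(j² − l²)²); higher powers the same way via product-to-sum and parts.
Normalization: ∫|φ|² dx = 6.9431.
⟨x⟩ = 2.1425 and ⟨x²⟩ = 4.9459.
(Δx)² = 4.9459 − (2.1425)² = 0.35557.

0.3556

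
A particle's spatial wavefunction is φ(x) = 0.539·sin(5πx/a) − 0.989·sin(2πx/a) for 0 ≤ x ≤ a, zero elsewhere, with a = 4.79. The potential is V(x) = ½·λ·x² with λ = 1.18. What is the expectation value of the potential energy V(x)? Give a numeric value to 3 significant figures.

4.58

⟨V⟩ = ∫ V(x)·|φ|² dx / ∫|φ|² dx.
On 0 ≤ x ≤ a (j ≠ l): ∫sin²(jπx/a) dx = a/2, ∫sin(jπx/a)·sin(lπx/a) dx = 0; diagonal moments ∫x·sin²(jπx/a) dx = a²/4, ∫x²·sin²(jπx/a) dx = a³·(1/6 − 1/(4j²π²)); cross terms ∫x·sin(jπx/a)·sin(lπx/a) dx = 0 for j + l even and −4jla²/(π²(j² − l²)²) for j + l odd, ∫x²·sin(jπx/a)·sin(lπx/a) dx = (−1)^(j+l)·4jla³/(π²(j² − l²)²); higher powers the same way via product-to-sum and parts.
State is unnormalized: ∫|φ|² dx = 3.0384, and ∫φ*·V(x)·φ dx = 13.925, so ⟨V⟩ = 13.925 / 3.0384.
⟨V⟩ = 4.5830.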